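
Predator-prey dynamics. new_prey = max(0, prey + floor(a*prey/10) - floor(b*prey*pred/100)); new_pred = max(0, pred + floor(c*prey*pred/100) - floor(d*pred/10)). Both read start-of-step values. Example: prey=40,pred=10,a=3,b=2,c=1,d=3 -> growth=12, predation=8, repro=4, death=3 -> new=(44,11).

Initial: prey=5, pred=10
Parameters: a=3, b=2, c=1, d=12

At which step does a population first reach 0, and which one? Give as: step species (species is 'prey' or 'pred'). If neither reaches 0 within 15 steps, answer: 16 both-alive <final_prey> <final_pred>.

Step 1: prey: 5+1-1=5; pred: 10+0-12=0
First extinction: pred at step 1

Answer: 1 pred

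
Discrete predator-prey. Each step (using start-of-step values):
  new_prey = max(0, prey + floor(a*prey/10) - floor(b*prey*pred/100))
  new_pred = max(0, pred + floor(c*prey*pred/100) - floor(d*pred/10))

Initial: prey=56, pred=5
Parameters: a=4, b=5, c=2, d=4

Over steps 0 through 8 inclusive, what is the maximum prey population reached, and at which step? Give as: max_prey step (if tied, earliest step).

Step 1: prey: 56+22-14=64; pred: 5+5-2=8
Step 2: prey: 64+25-25=64; pred: 8+10-3=15
Step 3: prey: 64+25-48=41; pred: 15+19-6=28
Step 4: prey: 41+16-57=0; pred: 28+22-11=39
Step 5: prey: 0+0-0=0; pred: 39+0-15=24
Step 6: prey: 0+0-0=0; pred: 24+0-9=15
Step 7: prey: 0+0-0=0; pred: 15+0-6=9
Step 8: prey: 0+0-0=0; pred: 9+0-3=6
Max prey = 64 at step 1

Answer: 64 1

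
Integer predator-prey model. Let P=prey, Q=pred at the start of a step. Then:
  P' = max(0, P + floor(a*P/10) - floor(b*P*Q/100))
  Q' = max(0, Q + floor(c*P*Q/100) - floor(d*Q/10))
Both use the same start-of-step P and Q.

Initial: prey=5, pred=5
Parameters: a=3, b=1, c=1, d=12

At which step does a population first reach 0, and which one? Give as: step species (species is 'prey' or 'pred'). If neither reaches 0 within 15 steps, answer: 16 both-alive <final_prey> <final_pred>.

Step 1: prey: 5+1-0=6; pred: 5+0-6=0
First extinction: pred at step 1

Answer: 1 pred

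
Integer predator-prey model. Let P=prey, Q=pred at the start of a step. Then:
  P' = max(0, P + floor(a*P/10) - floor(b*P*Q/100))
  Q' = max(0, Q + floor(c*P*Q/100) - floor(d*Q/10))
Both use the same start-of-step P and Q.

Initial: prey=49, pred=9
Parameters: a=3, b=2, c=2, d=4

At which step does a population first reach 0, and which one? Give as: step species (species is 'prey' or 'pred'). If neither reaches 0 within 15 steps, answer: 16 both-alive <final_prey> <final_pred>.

Step 1: prey: 49+14-8=55; pred: 9+8-3=14
Step 2: prey: 55+16-15=56; pred: 14+15-5=24
Step 3: prey: 56+16-26=46; pred: 24+26-9=41
Step 4: prey: 46+13-37=22; pred: 41+37-16=62
Step 5: prey: 22+6-27=1; pred: 62+27-24=65
Step 6: prey: 1+0-1=0; pred: 65+1-26=40
First extinction: prey at step 6

Answer: 6 prey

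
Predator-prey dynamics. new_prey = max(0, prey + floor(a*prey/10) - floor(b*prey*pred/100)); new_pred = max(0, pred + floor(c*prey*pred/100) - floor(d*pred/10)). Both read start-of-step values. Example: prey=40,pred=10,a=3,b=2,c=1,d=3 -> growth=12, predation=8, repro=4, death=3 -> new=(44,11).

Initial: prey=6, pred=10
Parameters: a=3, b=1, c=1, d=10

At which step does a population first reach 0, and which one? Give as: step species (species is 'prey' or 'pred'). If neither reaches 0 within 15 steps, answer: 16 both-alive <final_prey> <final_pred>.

Step 1: prey: 6+1-0=7; pred: 10+0-10=0
First extinction: pred at step 1

Answer: 1 pred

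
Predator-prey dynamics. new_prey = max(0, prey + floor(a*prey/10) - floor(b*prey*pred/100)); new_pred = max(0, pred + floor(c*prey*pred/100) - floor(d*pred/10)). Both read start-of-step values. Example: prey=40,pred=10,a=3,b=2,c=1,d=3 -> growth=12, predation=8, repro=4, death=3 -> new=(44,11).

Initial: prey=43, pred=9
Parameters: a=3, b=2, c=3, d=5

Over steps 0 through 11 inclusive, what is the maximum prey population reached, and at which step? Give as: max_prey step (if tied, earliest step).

Step 1: prey: 43+12-7=48; pred: 9+11-4=16
Step 2: prey: 48+14-15=47; pred: 16+23-8=31
Step 3: prey: 47+14-29=32; pred: 31+43-15=59
Step 4: prey: 32+9-37=4; pred: 59+56-29=86
Step 5: prey: 4+1-6=0; pred: 86+10-43=53
Step 6: prey: 0+0-0=0; pred: 53+0-26=27
Step 7: prey: 0+0-0=0; pred: 27+0-13=14
Step 8: prey: 0+0-0=0; pred: 14+0-7=7
Step 9: prey: 0+0-0=0; pred: 7+0-3=4
Step 10: prey: 0+0-0=0; pred: 4+0-2=2
Step 11: prey: 0+0-0=0; pred: 2+0-1=1
Max prey = 48 at step 1

Answer: 48 1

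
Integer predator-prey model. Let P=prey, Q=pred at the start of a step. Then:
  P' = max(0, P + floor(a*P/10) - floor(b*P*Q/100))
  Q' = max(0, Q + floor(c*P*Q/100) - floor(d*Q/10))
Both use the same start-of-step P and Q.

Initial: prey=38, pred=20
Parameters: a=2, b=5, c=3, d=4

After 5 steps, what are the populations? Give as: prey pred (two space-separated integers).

Step 1: prey: 38+7-38=7; pred: 20+22-8=34
Step 2: prey: 7+1-11=0; pred: 34+7-13=28
Step 3: prey: 0+0-0=0; pred: 28+0-11=17
Step 4: prey: 0+0-0=0; pred: 17+0-6=11
Step 5: prey: 0+0-0=0; pred: 11+0-4=7

Answer: 0 7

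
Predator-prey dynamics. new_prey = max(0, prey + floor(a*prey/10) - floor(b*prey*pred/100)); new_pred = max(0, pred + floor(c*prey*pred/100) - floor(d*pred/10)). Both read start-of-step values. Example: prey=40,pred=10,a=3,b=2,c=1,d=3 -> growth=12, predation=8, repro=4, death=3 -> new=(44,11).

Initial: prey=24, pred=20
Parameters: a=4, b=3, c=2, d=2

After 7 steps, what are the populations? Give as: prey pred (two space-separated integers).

Answer: 1 16

Derivation:
Step 1: prey: 24+9-14=19; pred: 20+9-4=25
Step 2: prey: 19+7-14=12; pred: 25+9-5=29
Step 3: prey: 12+4-10=6; pred: 29+6-5=30
Step 4: prey: 6+2-5=3; pred: 30+3-6=27
Step 5: prey: 3+1-2=2; pred: 27+1-5=23
Step 6: prey: 2+0-1=1; pred: 23+0-4=19
Step 7: prey: 1+0-0=1; pred: 19+0-3=16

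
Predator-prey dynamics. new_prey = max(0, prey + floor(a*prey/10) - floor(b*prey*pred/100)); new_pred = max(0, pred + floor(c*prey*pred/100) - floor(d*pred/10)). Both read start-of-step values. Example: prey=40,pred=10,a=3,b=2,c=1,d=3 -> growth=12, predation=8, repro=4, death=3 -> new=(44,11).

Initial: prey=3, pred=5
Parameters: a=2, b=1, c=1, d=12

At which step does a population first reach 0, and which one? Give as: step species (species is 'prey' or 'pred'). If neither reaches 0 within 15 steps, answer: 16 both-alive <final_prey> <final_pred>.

Answer: 1 pred

Derivation:
Step 1: prey: 3+0-0=3; pred: 5+0-6=0
First extinction: pred at step 1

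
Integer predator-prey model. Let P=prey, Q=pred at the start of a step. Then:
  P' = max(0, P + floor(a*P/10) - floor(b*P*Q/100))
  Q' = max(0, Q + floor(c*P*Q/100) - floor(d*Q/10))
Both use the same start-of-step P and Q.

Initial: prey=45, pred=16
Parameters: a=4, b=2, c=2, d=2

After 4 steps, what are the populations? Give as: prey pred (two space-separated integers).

Step 1: prey: 45+18-14=49; pred: 16+14-3=27
Step 2: prey: 49+19-26=42; pred: 27+26-5=48
Step 3: prey: 42+16-40=18; pred: 48+40-9=79
Step 4: prey: 18+7-28=0; pred: 79+28-15=92

Answer: 0 92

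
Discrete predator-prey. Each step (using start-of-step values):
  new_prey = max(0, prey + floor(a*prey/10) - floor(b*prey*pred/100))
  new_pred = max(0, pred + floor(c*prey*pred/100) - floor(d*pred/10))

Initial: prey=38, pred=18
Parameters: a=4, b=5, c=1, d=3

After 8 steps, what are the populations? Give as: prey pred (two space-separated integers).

Step 1: prey: 38+15-34=19; pred: 18+6-5=19
Step 2: prey: 19+7-18=8; pred: 19+3-5=17
Step 3: prey: 8+3-6=5; pred: 17+1-5=13
Step 4: prey: 5+2-3=4; pred: 13+0-3=10
Step 5: prey: 4+1-2=3; pred: 10+0-3=7
Step 6: prey: 3+1-1=3; pred: 7+0-2=5
Step 7: prey: 3+1-0=4; pred: 5+0-1=4
Step 8: prey: 4+1-0=5; pred: 4+0-1=3

Answer: 5 3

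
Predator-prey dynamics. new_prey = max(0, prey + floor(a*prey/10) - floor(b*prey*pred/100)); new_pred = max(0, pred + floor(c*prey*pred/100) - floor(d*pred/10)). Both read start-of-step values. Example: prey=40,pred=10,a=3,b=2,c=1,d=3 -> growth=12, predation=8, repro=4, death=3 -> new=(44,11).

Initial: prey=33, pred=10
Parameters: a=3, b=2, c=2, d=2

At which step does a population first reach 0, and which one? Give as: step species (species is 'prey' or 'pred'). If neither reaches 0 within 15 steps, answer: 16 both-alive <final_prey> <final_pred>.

Answer: 7 prey

Derivation:
Step 1: prey: 33+9-6=36; pred: 10+6-2=14
Step 2: prey: 36+10-10=36; pred: 14+10-2=22
Step 3: prey: 36+10-15=31; pred: 22+15-4=33
Step 4: prey: 31+9-20=20; pred: 33+20-6=47
Step 5: prey: 20+6-18=8; pred: 47+18-9=56
Step 6: prey: 8+2-8=2; pred: 56+8-11=53
Step 7: prey: 2+0-2=0; pred: 53+2-10=45
First extinction: prey at step 7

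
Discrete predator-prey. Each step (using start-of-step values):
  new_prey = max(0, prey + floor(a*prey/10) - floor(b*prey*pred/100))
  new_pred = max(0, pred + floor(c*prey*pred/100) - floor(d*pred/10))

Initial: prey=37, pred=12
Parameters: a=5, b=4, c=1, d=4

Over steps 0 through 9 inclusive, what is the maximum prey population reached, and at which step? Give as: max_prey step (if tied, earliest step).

Answer: 43 6

Derivation:
Step 1: prey: 37+18-17=38; pred: 12+4-4=12
Step 2: prey: 38+19-18=39; pred: 12+4-4=12
Step 3: prey: 39+19-18=40; pred: 12+4-4=12
Step 4: prey: 40+20-19=41; pred: 12+4-4=12
Step 5: prey: 41+20-19=42; pred: 12+4-4=12
Step 6: prey: 42+21-20=43; pred: 12+5-4=13
Step 7: prey: 43+21-22=42; pred: 13+5-5=13
Step 8: prey: 42+21-21=42; pred: 13+5-5=13
Step 9: prey: 42+21-21=42; pred: 13+5-5=13
Max prey = 43 at step 6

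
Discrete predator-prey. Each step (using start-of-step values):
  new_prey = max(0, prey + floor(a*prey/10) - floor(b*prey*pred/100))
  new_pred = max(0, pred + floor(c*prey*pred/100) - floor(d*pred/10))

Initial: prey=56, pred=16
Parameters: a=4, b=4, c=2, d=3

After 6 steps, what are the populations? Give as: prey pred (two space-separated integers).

Step 1: prey: 56+22-35=43; pred: 16+17-4=29
Step 2: prey: 43+17-49=11; pred: 29+24-8=45
Step 3: prey: 11+4-19=0; pred: 45+9-13=41
Step 4: prey: 0+0-0=0; pred: 41+0-12=29
Step 5: prey: 0+0-0=0; pred: 29+0-8=21
Step 6: prey: 0+0-0=0; pred: 21+0-6=15

Answer: 0 15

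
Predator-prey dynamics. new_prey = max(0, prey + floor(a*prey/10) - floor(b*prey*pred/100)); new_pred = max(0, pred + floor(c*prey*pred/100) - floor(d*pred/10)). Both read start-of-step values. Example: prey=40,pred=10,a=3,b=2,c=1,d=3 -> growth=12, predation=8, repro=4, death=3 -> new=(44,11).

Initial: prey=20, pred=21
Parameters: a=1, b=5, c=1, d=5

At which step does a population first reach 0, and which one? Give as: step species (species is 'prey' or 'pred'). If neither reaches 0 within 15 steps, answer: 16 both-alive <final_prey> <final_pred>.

Step 1: prey: 20+2-21=1; pred: 21+4-10=15
Step 2: prey: 1+0-0=1; pred: 15+0-7=8
Step 3: prey: 1+0-0=1; pred: 8+0-4=4
Step 4: prey: 1+0-0=1; pred: 4+0-2=2
Step 5: prey: 1+0-0=1; pred: 2+0-1=1
Step 6: prey: 1+0-0=1; pred: 1+0-0=1
Steps 7-15: state stable at prey=1, pred=1 (no change)
No extinction within 15 steps

Answer: 16 both-alive 1 1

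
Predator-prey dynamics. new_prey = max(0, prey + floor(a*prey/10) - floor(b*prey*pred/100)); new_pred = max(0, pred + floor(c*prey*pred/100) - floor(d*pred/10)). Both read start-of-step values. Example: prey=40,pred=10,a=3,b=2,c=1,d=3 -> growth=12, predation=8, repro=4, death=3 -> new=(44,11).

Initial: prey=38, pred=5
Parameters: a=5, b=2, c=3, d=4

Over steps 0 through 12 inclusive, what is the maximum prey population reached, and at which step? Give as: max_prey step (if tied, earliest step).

Answer: 85 3

Derivation:
Step 1: prey: 38+19-3=54; pred: 5+5-2=8
Step 2: prey: 54+27-8=73; pred: 8+12-3=17
Step 3: prey: 73+36-24=85; pred: 17+37-6=48
Step 4: prey: 85+42-81=46; pred: 48+122-19=151
Step 5: prey: 46+23-138=0; pred: 151+208-60=299
Step 6: prey: 0+0-0=0; pred: 299+0-119=180
Step 7: prey: 0+0-0=0; pred: 180+0-72=108
Step 8: prey: 0+0-0=0; pred: 108+0-43=65
Step 9: prey: 0+0-0=0; pred: 65+0-26=39
Step 10: prey: 0+0-0=0; pred: 39+0-15=24
Step 11: prey: 0+0-0=0; pred: 24+0-9=15
Step 12: prey: 0+0-0=0; pred: 15+0-6=9
Max prey = 85 at step 3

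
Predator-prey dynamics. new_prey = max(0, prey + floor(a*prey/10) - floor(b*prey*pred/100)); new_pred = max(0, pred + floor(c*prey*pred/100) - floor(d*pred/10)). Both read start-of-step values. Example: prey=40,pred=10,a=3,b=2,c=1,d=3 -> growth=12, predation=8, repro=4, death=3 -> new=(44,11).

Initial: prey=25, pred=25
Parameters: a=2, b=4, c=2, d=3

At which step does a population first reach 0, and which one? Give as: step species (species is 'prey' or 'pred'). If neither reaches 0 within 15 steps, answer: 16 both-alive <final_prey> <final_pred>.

Step 1: prey: 25+5-25=5; pred: 25+12-7=30
Step 2: prey: 5+1-6=0; pred: 30+3-9=24
First extinction: prey at step 2

Answer: 2 prey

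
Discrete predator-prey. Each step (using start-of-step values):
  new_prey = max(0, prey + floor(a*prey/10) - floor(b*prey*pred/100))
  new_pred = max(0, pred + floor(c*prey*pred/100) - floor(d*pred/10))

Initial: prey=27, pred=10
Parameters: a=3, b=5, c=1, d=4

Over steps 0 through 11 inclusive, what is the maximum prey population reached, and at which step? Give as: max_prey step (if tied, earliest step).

Step 1: prey: 27+8-13=22; pred: 10+2-4=8
Step 2: prey: 22+6-8=20; pred: 8+1-3=6
Step 3: prey: 20+6-6=20; pred: 6+1-2=5
Step 4: prey: 20+6-5=21; pred: 5+1-2=4
Step 5: prey: 21+6-4=23; pred: 4+0-1=3
Step 6: prey: 23+6-3=26; pred: 3+0-1=2
Step 7: prey: 26+7-2=31; pred: 2+0-0=2
Step 8: prey: 31+9-3=37; pred: 2+0-0=2
Step 9: prey: 37+11-3=45; pred: 2+0-0=2
Step 10: prey: 45+13-4=54; pred: 2+0-0=2
Step 11: prey: 54+16-5=65; pred: 2+1-0=3
Max prey = 65 at step 11

Answer: 65 11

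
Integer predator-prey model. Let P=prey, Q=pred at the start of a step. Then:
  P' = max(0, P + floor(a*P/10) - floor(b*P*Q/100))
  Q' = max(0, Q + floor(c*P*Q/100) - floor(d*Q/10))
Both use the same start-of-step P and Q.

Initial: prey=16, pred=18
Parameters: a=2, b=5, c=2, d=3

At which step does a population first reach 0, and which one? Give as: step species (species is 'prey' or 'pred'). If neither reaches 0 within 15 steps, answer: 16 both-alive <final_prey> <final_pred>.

Step 1: prey: 16+3-14=5; pred: 18+5-5=18
Step 2: prey: 5+1-4=2; pred: 18+1-5=14
Step 3: prey: 2+0-1=1; pred: 14+0-4=10
Step 4: prey: 1+0-0=1; pred: 10+0-3=7
Step 5: prey: 1+0-0=1; pred: 7+0-2=5
Step 6: prey: 1+0-0=1; pred: 5+0-1=4
Step 7: prey: 1+0-0=1; pred: 4+0-1=3
Step 8: prey: 1+0-0=1; pred: 3+0-0=3
Steps 9-15: state stable at prey=1, pred=3 (no change)
No extinction within 15 steps

Answer: 16 both-alive 1 3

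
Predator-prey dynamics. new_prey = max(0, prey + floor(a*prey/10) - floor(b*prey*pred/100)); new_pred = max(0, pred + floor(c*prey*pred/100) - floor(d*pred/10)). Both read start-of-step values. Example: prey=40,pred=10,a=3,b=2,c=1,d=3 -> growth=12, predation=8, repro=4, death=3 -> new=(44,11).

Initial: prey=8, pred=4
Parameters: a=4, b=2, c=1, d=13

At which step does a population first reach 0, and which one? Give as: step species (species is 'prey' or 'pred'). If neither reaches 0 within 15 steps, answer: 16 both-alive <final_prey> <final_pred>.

Step 1: prey: 8+3-0=11; pred: 4+0-5=0
First extinction: pred at step 1

Answer: 1 pred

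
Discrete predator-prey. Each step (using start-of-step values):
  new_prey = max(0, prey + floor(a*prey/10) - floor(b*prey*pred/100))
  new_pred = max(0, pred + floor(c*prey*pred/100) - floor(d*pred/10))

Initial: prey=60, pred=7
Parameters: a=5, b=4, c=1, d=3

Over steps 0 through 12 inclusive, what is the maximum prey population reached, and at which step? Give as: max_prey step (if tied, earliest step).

Step 1: prey: 60+30-16=74; pred: 7+4-2=9
Step 2: prey: 74+37-26=85; pred: 9+6-2=13
Step 3: prey: 85+42-44=83; pred: 13+11-3=21
Step 4: prey: 83+41-69=55; pred: 21+17-6=32
Step 5: prey: 55+27-70=12; pred: 32+17-9=40
Step 6: prey: 12+6-19=0; pred: 40+4-12=32
Step 7: prey: 0+0-0=0; pred: 32+0-9=23
Step 8: prey: 0+0-0=0; pred: 23+0-6=17
Step 9: prey: 0+0-0=0; pred: 17+0-5=12
Step 10: prey: 0+0-0=0; pred: 12+0-3=9
Step 11: prey: 0+0-0=0; pred: 9+0-2=7
Step 12: prey: 0+0-0=0; pred: 7+0-2=5
Max prey = 85 at step 2

Answer: 85 2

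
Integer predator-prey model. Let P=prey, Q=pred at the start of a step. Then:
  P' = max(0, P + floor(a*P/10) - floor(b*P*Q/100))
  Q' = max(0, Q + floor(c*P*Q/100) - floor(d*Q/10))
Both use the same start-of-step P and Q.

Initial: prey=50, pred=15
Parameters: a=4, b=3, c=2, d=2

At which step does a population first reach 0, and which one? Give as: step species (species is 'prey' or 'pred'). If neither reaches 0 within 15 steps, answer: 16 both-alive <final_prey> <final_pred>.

Answer: 3 prey

Derivation:
Step 1: prey: 50+20-22=48; pred: 15+15-3=27
Step 2: prey: 48+19-38=29; pred: 27+25-5=47
Step 3: prey: 29+11-40=0; pred: 47+27-9=65
First extinction: prey at step 3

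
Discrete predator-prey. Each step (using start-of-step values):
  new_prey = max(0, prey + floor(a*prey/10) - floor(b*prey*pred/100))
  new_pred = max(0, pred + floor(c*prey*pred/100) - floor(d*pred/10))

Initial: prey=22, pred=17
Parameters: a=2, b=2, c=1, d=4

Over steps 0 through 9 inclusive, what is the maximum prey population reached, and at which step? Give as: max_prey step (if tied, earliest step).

Step 1: prey: 22+4-7=19; pred: 17+3-6=14
Step 2: prey: 19+3-5=17; pred: 14+2-5=11
Step 3: prey: 17+3-3=17; pred: 11+1-4=8
Step 4: prey: 17+3-2=18; pred: 8+1-3=6
Step 5: prey: 18+3-2=19; pred: 6+1-2=5
Step 6: prey: 19+3-1=21; pred: 5+0-2=3
Step 7: prey: 21+4-1=24; pred: 3+0-1=2
Step 8: prey: 24+4-0=28; pred: 2+0-0=2
Step 9: prey: 28+5-1=32; pred: 2+0-0=2
Max prey = 32 at step 9

Answer: 32 9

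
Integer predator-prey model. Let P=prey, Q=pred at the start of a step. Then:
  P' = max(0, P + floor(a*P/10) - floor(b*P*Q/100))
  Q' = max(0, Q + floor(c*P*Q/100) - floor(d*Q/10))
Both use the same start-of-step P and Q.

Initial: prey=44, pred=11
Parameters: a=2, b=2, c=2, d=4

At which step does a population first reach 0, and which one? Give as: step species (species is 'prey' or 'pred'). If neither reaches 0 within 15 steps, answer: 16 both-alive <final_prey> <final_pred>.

Step 1: prey: 44+8-9=43; pred: 11+9-4=16
Step 2: prey: 43+8-13=38; pred: 16+13-6=23
Step 3: prey: 38+7-17=28; pred: 23+17-9=31
Step 4: prey: 28+5-17=16; pred: 31+17-12=36
Step 5: prey: 16+3-11=8; pred: 36+11-14=33
Step 6: prey: 8+1-5=4; pred: 33+5-13=25
Step 7: prey: 4+0-2=2; pred: 25+2-10=17
Step 8: prey: 2+0-0=2; pred: 17+0-6=11
Step 9: prey: 2+0-0=2; pred: 11+0-4=7
Step 10: prey: 2+0-0=2; pred: 7+0-2=5
Step 11: prey: 2+0-0=2; pred: 5+0-2=3
Step 12: prey: 2+0-0=2; pred: 3+0-1=2
Step 13: prey: 2+0-0=2; pred: 2+0-0=2
Steps 14-15: state stable at prey=2, pred=2 (no change)
No extinction within 15 steps

Answer: 16 both-alive 2 2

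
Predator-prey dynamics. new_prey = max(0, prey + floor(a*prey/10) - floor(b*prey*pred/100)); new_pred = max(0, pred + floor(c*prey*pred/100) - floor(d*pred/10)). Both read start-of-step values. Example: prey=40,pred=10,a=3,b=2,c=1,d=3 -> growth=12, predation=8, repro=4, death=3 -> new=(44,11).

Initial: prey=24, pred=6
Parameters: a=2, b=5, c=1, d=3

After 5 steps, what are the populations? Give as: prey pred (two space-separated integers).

Step 1: prey: 24+4-7=21; pred: 6+1-1=6
Step 2: prey: 21+4-6=19; pred: 6+1-1=6
Step 3: prey: 19+3-5=17; pred: 6+1-1=6
Step 4: prey: 17+3-5=15; pred: 6+1-1=6
Step 5: prey: 15+3-4=14; pred: 6+0-1=5

Answer: 14 5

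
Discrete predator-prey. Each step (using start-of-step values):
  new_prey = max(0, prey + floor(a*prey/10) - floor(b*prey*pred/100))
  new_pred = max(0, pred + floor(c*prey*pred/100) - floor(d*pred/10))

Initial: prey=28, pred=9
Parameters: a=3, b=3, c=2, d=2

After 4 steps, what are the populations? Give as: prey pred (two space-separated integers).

Answer: 11 29

Derivation:
Step 1: prey: 28+8-7=29; pred: 9+5-1=13
Step 2: prey: 29+8-11=26; pred: 13+7-2=18
Step 3: prey: 26+7-14=19; pred: 18+9-3=24
Step 4: prey: 19+5-13=11; pred: 24+9-4=29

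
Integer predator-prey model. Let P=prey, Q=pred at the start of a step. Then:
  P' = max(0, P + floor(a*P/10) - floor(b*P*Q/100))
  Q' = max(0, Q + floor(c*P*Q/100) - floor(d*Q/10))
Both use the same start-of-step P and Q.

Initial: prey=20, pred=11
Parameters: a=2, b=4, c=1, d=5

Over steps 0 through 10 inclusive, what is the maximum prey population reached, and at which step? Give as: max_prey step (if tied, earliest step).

Step 1: prey: 20+4-8=16; pred: 11+2-5=8
Step 2: prey: 16+3-5=14; pred: 8+1-4=5
Step 3: prey: 14+2-2=14; pred: 5+0-2=3
Step 4: prey: 14+2-1=15; pred: 3+0-1=2
Step 5: prey: 15+3-1=17; pred: 2+0-1=1
Step 6: prey: 17+3-0=20; pred: 1+0-0=1
Step 7: prey: 20+4-0=24; pred: 1+0-0=1
Step 8: prey: 24+4-0=28; pred: 1+0-0=1
Step 9: prey: 28+5-1=32; pred: 1+0-0=1
Step 10: prey: 32+6-1=37; pred: 1+0-0=1
Max prey = 37 at step 10

Answer: 37 10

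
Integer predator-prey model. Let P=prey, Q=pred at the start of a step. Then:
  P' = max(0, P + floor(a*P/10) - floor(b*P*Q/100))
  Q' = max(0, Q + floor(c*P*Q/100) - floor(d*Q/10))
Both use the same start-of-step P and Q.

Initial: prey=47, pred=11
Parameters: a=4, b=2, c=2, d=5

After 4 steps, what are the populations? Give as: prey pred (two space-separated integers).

Answer: 29 68

Derivation:
Step 1: prey: 47+18-10=55; pred: 11+10-5=16
Step 2: prey: 55+22-17=60; pred: 16+17-8=25
Step 3: prey: 60+24-30=54; pred: 25+30-12=43
Step 4: prey: 54+21-46=29; pred: 43+46-21=68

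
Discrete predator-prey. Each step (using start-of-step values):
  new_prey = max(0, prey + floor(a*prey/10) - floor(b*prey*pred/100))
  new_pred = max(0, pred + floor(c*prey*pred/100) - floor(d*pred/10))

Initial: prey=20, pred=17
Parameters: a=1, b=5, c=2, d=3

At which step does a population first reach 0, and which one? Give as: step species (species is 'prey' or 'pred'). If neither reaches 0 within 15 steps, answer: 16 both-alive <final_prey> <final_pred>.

Step 1: prey: 20+2-17=5; pred: 17+6-5=18
Step 2: prey: 5+0-4=1; pred: 18+1-5=14
Step 3: prey: 1+0-0=1; pred: 14+0-4=10
Step 4: prey: 1+0-0=1; pred: 10+0-3=7
Step 5: prey: 1+0-0=1; pred: 7+0-2=5
Step 6: prey: 1+0-0=1; pred: 5+0-1=4
Step 7: prey: 1+0-0=1; pred: 4+0-1=3
Step 8: prey: 1+0-0=1; pred: 3+0-0=3
Steps 9-15: state stable at prey=1, pred=3 (no change)
No extinction within 15 steps

Answer: 16 both-alive 1 3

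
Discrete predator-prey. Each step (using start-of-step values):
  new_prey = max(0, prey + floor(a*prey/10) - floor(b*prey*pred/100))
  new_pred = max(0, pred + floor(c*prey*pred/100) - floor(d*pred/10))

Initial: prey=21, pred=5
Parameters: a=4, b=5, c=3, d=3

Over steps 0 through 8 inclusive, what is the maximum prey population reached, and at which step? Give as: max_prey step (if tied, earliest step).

Step 1: prey: 21+8-5=24; pred: 5+3-1=7
Step 2: prey: 24+9-8=25; pred: 7+5-2=10
Step 3: prey: 25+10-12=23; pred: 10+7-3=14
Step 4: prey: 23+9-16=16; pred: 14+9-4=19
Step 5: prey: 16+6-15=7; pred: 19+9-5=23
Step 6: prey: 7+2-8=1; pred: 23+4-6=21
Step 7: prey: 1+0-1=0; pred: 21+0-6=15
Step 8: prey: 0+0-0=0; pred: 15+0-4=11
Max prey = 25 at step 2

Answer: 25 2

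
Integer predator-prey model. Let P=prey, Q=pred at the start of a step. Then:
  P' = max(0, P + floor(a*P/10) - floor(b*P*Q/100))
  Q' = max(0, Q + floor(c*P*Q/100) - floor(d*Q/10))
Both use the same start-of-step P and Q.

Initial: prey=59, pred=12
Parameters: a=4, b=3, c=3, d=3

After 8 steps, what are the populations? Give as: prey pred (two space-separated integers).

Answer: 0 22

Derivation:
Step 1: prey: 59+23-21=61; pred: 12+21-3=30
Step 2: prey: 61+24-54=31; pred: 30+54-9=75
Step 3: prey: 31+12-69=0; pred: 75+69-22=122
Step 4: prey: 0+0-0=0; pred: 122+0-36=86
Step 5: prey: 0+0-0=0; pred: 86+0-25=61
Step 6: prey: 0+0-0=0; pred: 61+0-18=43
Step 7: prey: 0+0-0=0; pred: 43+0-12=31
Step 8: prey: 0+0-0=0; pred: 31+0-9=22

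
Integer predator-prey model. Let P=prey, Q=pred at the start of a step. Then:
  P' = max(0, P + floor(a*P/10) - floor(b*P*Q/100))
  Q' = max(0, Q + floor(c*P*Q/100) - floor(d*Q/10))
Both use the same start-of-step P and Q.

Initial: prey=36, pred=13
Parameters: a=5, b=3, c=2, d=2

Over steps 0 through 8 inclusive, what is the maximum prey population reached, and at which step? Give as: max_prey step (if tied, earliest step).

Step 1: prey: 36+18-14=40; pred: 13+9-2=20
Step 2: prey: 40+20-24=36; pred: 20+16-4=32
Step 3: prey: 36+18-34=20; pred: 32+23-6=49
Step 4: prey: 20+10-29=1; pred: 49+19-9=59
Step 5: prey: 1+0-1=0; pred: 59+1-11=49
Step 6: prey: 0+0-0=0; pred: 49+0-9=40
Step 7: prey: 0+0-0=0; pred: 40+0-8=32
Step 8: prey: 0+0-0=0; pred: 32+0-6=26
Max prey = 40 at step 1

Answer: 40 1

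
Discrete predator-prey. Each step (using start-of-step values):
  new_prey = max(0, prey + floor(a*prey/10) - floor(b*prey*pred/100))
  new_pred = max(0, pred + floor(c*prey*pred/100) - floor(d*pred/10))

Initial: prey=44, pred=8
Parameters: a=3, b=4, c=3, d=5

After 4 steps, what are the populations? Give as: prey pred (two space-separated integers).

Answer: 0 27

Derivation:
Step 1: prey: 44+13-14=43; pred: 8+10-4=14
Step 2: prey: 43+12-24=31; pred: 14+18-7=25
Step 3: prey: 31+9-31=9; pred: 25+23-12=36
Step 4: prey: 9+2-12=0; pred: 36+9-18=27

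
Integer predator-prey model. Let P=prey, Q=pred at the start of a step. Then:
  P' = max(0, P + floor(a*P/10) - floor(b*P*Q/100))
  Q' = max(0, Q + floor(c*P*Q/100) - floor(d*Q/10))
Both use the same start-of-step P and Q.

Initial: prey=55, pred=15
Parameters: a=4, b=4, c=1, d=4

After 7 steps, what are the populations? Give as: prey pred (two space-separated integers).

Answer: 16 5

Derivation:
Step 1: prey: 55+22-33=44; pred: 15+8-6=17
Step 2: prey: 44+17-29=32; pred: 17+7-6=18
Step 3: prey: 32+12-23=21; pred: 18+5-7=16
Step 4: prey: 21+8-13=16; pred: 16+3-6=13
Step 5: prey: 16+6-8=14; pred: 13+2-5=10
Step 6: prey: 14+5-5=14; pred: 10+1-4=7
Step 7: prey: 14+5-3=16; pred: 7+0-2=5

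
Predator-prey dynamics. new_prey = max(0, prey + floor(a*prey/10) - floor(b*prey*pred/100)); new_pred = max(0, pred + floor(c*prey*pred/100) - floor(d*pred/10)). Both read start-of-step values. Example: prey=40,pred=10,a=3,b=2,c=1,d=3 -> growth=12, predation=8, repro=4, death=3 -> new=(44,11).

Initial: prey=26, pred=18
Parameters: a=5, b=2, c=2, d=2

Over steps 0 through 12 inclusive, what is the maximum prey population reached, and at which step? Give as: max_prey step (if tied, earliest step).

Answer: 31 2

Derivation:
Step 1: prey: 26+13-9=30; pred: 18+9-3=24
Step 2: prey: 30+15-14=31; pred: 24+14-4=34
Step 3: prey: 31+15-21=25; pred: 34+21-6=49
Step 4: prey: 25+12-24=13; pred: 49+24-9=64
Step 5: prey: 13+6-16=3; pred: 64+16-12=68
Step 6: prey: 3+1-4=0; pred: 68+4-13=59
Step 7: prey: 0+0-0=0; pred: 59+0-11=48
Step 8: prey: 0+0-0=0; pred: 48+0-9=39
Step 9: prey: 0+0-0=0; pred: 39+0-7=32
Step 10: prey: 0+0-0=0; pred: 32+0-6=26
Step 11: prey: 0+0-0=0; pred: 26+0-5=21
Step 12: prey: 0+0-0=0; pred: 21+0-4=17
Max prey = 31 at step 2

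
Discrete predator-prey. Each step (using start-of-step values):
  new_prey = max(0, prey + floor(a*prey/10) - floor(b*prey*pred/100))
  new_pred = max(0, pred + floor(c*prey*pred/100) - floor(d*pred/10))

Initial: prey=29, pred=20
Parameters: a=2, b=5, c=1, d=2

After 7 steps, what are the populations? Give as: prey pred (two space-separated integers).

Step 1: prey: 29+5-29=5; pred: 20+5-4=21
Step 2: prey: 5+1-5=1; pred: 21+1-4=18
Step 3: prey: 1+0-0=1; pred: 18+0-3=15
Step 4: prey: 1+0-0=1; pred: 15+0-3=12
Step 5: prey: 1+0-0=1; pred: 12+0-2=10
Step 6: prey: 1+0-0=1; pred: 10+0-2=8
Step 7: prey: 1+0-0=1; pred: 8+0-1=7

Answer: 1 7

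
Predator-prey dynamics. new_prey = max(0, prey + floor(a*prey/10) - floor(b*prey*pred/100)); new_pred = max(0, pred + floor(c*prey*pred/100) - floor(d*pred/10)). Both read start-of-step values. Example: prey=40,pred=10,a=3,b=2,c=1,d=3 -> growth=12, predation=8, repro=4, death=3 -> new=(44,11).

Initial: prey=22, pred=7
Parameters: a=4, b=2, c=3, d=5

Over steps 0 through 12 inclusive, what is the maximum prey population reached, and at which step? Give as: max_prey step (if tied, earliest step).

Answer: 45 4

Derivation:
Step 1: prey: 22+8-3=27; pred: 7+4-3=8
Step 2: prey: 27+10-4=33; pred: 8+6-4=10
Step 3: prey: 33+13-6=40; pred: 10+9-5=14
Step 4: prey: 40+16-11=45; pred: 14+16-7=23
Step 5: prey: 45+18-20=43; pred: 23+31-11=43
Step 6: prey: 43+17-36=24; pred: 43+55-21=77
Step 7: prey: 24+9-36=0; pred: 77+55-38=94
Step 8: prey: 0+0-0=0; pred: 94+0-47=47
Step 9: prey: 0+0-0=0; pred: 47+0-23=24
Step 10: prey: 0+0-0=0; pred: 24+0-12=12
Step 11: prey: 0+0-0=0; pred: 12+0-6=6
Step 12: prey: 0+0-0=0; pred: 6+0-3=3
Max prey = 45 at step 4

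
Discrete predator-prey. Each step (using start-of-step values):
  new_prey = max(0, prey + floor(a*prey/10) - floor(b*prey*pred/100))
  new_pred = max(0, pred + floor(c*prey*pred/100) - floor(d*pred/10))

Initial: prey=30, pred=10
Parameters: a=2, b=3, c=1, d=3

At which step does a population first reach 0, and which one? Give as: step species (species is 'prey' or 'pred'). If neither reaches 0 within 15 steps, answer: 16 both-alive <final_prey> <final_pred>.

Answer: 16 both-alive 23 6

Derivation:
Step 1: prey: 30+6-9=27; pred: 10+3-3=10
Step 2: prey: 27+5-8=24; pred: 10+2-3=9
Step 3: prey: 24+4-6=22; pred: 9+2-2=9
Step 4: prey: 22+4-5=21; pred: 9+1-2=8
Step 5: prey: 21+4-5=20; pred: 8+1-2=7
Step 6: prey: 20+4-4=20; pred: 7+1-2=6
Step 7: prey: 20+4-3=21; pred: 6+1-1=6
Step 8: prey: 21+4-3=22; pred: 6+1-1=6
Step 9: prey: 22+4-3=23; pred: 6+1-1=6
Step 10: prey: 23+4-4=23; pred: 6+1-1=6
Steps 11-15: state stable at prey=23, pred=6 (no change)
No extinction within 15 steps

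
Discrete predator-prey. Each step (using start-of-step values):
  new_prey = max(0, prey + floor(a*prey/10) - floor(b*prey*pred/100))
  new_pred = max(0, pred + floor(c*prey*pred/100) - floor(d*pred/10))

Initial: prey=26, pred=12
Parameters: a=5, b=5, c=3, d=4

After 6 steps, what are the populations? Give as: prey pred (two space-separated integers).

Answer: 2 8

Derivation:
Step 1: prey: 26+13-15=24; pred: 12+9-4=17
Step 2: prey: 24+12-20=16; pred: 17+12-6=23
Step 3: prey: 16+8-18=6; pred: 23+11-9=25
Step 4: prey: 6+3-7=2; pred: 25+4-10=19
Step 5: prey: 2+1-1=2; pred: 19+1-7=13
Step 6: prey: 2+1-1=2; pred: 13+0-5=8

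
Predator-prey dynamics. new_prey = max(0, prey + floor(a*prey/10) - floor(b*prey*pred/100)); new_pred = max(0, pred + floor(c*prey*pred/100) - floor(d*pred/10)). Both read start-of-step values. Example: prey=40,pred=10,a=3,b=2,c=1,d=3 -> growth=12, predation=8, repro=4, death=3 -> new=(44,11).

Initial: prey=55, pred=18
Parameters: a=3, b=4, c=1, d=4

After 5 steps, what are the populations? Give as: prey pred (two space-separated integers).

Step 1: prey: 55+16-39=32; pred: 18+9-7=20
Step 2: prey: 32+9-25=16; pred: 20+6-8=18
Step 3: prey: 16+4-11=9; pred: 18+2-7=13
Step 4: prey: 9+2-4=7; pred: 13+1-5=9
Step 5: prey: 7+2-2=7; pred: 9+0-3=6

Answer: 7 6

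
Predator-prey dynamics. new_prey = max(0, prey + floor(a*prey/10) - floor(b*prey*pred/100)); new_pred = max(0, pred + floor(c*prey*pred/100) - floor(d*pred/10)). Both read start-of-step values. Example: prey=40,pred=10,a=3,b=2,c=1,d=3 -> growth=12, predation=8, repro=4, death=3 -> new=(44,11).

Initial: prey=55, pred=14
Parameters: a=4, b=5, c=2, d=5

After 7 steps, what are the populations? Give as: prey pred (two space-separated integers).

Step 1: prey: 55+22-38=39; pred: 14+15-7=22
Step 2: prey: 39+15-42=12; pred: 22+17-11=28
Step 3: prey: 12+4-16=0; pred: 28+6-14=20
Step 4: prey: 0+0-0=0; pred: 20+0-10=10
Step 5: prey: 0+0-0=0; pred: 10+0-5=5
Step 6: prey: 0+0-0=0; pred: 5+0-2=3
Step 7: prey: 0+0-0=0; pred: 3+0-1=2

Answer: 0 2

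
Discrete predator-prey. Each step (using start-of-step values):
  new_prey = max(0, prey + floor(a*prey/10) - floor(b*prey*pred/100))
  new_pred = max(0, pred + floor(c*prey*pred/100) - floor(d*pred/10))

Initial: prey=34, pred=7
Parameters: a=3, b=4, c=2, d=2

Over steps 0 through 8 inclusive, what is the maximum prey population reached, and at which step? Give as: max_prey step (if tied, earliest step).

Answer: 35 1

Derivation:
Step 1: prey: 34+10-9=35; pred: 7+4-1=10
Step 2: prey: 35+10-14=31; pred: 10+7-2=15
Step 3: prey: 31+9-18=22; pred: 15+9-3=21
Step 4: prey: 22+6-18=10; pred: 21+9-4=26
Step 5: prey: 10+3-10=3; pred: 26+5-5=26
Step 6: prey: 3+0-3=0; pred: 26+1-5=22
Step 7: prey: 0+0-0=0; pred: 22+0-4=18
Step 8: prey: 0+0-0=0; pred: 18+0-3=15
Max prey = 35 at step 1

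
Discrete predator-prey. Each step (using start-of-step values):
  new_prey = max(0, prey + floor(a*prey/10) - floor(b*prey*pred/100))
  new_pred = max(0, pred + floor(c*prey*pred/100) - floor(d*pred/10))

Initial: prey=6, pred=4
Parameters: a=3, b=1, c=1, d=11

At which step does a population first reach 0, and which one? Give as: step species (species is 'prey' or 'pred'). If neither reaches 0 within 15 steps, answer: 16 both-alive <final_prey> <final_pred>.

Answer: 1 pred

Derivation:
Step 1: prey: 6+1-0=7; pred: 4+0-4=0
First extinction: pred at step 1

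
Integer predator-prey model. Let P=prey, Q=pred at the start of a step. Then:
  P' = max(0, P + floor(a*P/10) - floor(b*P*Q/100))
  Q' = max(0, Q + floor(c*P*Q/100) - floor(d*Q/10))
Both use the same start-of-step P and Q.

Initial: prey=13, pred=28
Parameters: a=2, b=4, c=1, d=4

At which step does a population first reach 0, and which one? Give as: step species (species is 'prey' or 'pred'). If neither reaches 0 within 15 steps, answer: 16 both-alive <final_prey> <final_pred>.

Answer: 16 both-alive 1 2

Derivation:
Step 1: prey: 13+2-14=1; pred: 28+3-11=20
Step 2: prey: 1+0-0=1; pred: 20+0-8=12
Step 3: prey: 1+0-0=1; pred: 12+0-4=8
Step 4: prey: 1+0-0=1; pred: 8+0-3=5
Step 5: prey: 1+0-0=1; pred: 5+0-2=3
Step 6: prey: 1+0-0=1; pred: 3+0-1=2
Step 7: prey: 1+0-0=1; pred: 2+0-0=2
Steps 8-15: state stable at prey=1, pred=2 (no change)
No extinction within 15 steps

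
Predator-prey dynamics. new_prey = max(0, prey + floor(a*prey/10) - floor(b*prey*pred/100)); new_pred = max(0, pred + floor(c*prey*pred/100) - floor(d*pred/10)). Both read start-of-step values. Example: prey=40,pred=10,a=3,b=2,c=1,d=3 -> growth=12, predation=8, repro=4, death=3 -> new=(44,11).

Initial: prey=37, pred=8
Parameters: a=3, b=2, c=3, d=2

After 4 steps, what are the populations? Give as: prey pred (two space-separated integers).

Answer: 0 107

Derivation:
Step 1: prey: 37+11-5=43; pred: 8+8-1=15
Step 2: prey: 43+12-12=43; pred: 15+19-3=31
Step 3: prey: 43+12-26=29; pred: 31+39-6=64
Step 4: prey: 29+8-37=0; pred: 64+55-12=107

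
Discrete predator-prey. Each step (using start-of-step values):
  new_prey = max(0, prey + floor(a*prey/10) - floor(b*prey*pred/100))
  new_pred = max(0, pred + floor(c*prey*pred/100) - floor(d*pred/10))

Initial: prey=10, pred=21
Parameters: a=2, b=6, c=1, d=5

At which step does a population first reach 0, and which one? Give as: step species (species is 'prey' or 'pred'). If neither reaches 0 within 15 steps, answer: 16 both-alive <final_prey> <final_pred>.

Answer: 1 prey

Derivation:
Step 1: prey: 10+2-12=0; pred: 21+2-10=13
First extinction: prey at step 1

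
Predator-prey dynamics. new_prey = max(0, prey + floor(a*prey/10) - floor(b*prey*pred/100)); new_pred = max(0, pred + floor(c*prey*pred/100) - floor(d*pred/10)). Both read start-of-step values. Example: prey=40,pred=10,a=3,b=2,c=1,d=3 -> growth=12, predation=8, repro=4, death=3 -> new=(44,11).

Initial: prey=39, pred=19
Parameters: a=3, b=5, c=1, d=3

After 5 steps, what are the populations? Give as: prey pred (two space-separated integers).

Answer: 1 7

Derivation:
Step 1: prey: 39+11-37=13; pred: 19+7-5=21
Step 2: prey: 13+3-13=3; pred: 21+2-6=17
Step 3: prey: 3+0-2=1; pred: 17+0-5=12
Step 4: prey: 1+0-0=1; pred: 12+0-3=9
Step 5: prey: 1+0-0=1; pred: 9+0-2=7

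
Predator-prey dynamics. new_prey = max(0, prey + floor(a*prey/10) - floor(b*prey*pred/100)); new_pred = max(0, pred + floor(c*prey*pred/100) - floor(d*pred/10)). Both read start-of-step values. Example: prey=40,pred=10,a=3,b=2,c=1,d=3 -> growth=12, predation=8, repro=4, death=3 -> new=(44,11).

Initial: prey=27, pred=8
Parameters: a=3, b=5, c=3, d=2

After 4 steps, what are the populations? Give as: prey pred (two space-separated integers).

Step 1: prey: 27+8-10=25; pred: 8+6-1=13
Step 2: prey: 25+7-16=16; pred: 13+9-2=20
Step 3: prey: 16+4-16=4; pred: 20+9-4=25
Step 4: prey: 4+1-5=0; pred: 25+3-5=23

Answer: 0 23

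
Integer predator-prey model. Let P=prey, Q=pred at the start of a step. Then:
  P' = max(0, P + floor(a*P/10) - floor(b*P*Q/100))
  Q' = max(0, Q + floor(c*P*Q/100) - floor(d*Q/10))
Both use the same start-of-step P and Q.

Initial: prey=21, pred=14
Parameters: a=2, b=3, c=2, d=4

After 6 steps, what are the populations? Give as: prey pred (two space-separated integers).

Answer: 8 6

Derivation:
Step 1: prey: 21+4-8=17; pred: 14+5-5=14
Step 2: prey: 17+3-7=13; pred: 14+4-5=13
Step 3: prey: 13+2-5=10; pred: 13+3-5=11
Step 4: prey: 10+2-3=9; pred: 11+2-4=9
Step 5: prey: 9+1-2=8; pred: 9+1-3=7
Step 6: prey: 8+1-1=8; pred: 7+1-2=6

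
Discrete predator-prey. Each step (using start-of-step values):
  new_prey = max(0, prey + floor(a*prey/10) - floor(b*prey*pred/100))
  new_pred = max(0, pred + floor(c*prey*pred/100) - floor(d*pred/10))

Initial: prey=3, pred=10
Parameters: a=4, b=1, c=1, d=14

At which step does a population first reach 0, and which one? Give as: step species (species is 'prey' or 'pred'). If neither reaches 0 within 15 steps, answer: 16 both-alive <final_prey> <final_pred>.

Step 1: prey: 3+1-0=4; pred: 10+0-14=0
First extinction: pred at step 1

Answer: 1 pred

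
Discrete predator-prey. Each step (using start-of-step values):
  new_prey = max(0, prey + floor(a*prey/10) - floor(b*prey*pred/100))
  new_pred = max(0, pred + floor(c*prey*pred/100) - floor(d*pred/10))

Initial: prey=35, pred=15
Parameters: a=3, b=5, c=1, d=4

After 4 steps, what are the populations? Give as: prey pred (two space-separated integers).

Answer: 7 5

Derivation:
Step 1: prey: 35+10-26=19; pred: 15+5-6=14
Step 2: prey: 19+5-13=11; pred: 14+2-5=11
Step 3: prey: 11+3-6=8; pred: 11+1-4=8
Step 4: prey: 8+2-3=7; pred: 8+0-3=5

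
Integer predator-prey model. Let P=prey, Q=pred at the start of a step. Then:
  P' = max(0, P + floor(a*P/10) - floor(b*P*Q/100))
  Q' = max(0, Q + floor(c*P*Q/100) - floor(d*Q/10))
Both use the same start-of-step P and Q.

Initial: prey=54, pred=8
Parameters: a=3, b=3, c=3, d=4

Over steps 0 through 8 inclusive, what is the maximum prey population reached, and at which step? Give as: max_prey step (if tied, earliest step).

Answer: 58 1

Derivation:
Step 1: prey: 54+16-12=58; pred: 8+12-3=17
Step 2: prey: 58+17-29=46; pred: 17+29-6=40
Step 3: prey: 46+13-55=4; pred: 40+55-16=79
Step 4: prey: 4+1-9=0; pred: 79+9-31=57
Step 5: prey: 0+0-0=0; pred: 57+0-22=35
Step 6: prey: 0+0-0=0; pred: 35+0-14=21
Step 7: prey: 0+0-0=0; pred: 21+0-8=13
Step 8: prey: 0+0-0=0; pred: 13+0-5=8
Max prey = 58 at step 1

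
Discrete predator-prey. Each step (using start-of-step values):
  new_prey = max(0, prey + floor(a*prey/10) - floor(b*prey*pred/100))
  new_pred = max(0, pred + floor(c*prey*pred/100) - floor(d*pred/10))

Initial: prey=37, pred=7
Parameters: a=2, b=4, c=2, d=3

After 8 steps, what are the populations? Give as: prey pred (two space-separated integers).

Step 1: prey: 37+7-10=34; pred: 7+5-2=10
Step 2: prey: 34+6-13=27; pred: 10+6-3=13
Step 3: prey: 27+5-14=18; pred: 13+7-3=17
Step 4: prey: 18+3-12=9; pred: 17+6-5=18
Step 5: prey: 9+1-6=4; pred: 18+3-5=16
Step 6: prey: 4+0-2=2; pred: 16+1-4=13
Step 7: prey: 2+0-1=1; pred: 13+0-3=10
Step 8: prey: 1+0-0=1; pred: 10+0-3=7

Answer: 1 7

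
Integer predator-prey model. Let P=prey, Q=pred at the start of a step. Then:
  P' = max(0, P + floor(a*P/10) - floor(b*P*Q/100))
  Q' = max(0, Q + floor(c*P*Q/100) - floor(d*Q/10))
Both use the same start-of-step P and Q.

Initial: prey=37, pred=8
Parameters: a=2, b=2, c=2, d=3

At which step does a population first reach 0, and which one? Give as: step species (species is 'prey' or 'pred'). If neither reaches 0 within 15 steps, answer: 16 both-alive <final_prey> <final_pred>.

Answer: 16 both-alive 2 3

Derivation:
Step 1: prey: 37+7-5=39; pred: 8+5-2=11
Step 2: prey: 39+7-8=38; pred: 11+8-3=16
Step 3: prey: 38+7-12=33; pred: 16+12-4=24
Step 4: prey: 33+6-15=24; pred: 24+15-7=32
Step 5: prey: 24+4-15=13; pred: 32+15-9=38
Step 6: prey: 13+2-9=6; pred: 38+9-11=36
Step 7: prey: 6+1-4=3; pred: 36+4-10=30
Step 8: prey: 3+0-1=2; pred: 30+1-9=22
Step 9: prey: 2+0-0=2; pred: 22+0-6=16
Step 10: prey: 2+0-0=2; pred: 16+0-4=12
Step 11: prey: 2+0-0=2; pred: 12+0-3=9
Step 12: prey: 2+0-0=2; pred: 9+0-2=7
Step 13: prey: 2+0-0=2; pred: 7+0-2=5
Step 14: prey: 2+0-0=2; pred: 5+0-1=4
Step 15: prey: 2+0-0=2; pred: 4+0-1=3
No extinction within 15 steps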